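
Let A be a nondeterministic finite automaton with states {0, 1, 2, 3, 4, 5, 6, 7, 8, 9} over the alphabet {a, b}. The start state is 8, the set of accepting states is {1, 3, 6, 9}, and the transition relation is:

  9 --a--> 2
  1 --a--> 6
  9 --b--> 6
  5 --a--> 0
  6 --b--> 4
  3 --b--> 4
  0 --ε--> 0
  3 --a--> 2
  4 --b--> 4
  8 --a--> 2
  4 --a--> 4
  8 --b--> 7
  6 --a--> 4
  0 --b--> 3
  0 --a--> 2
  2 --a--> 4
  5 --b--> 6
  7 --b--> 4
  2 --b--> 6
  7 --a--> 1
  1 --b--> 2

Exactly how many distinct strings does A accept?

The useful subgraph on states {1, 2, 6, 7, 8} is acyclic, so L(A) is finite; the longest accepting path visits 5 useful states, giving maximum string length 4.
Counting accepting paths from 8 by length: 2 of length 2, 1 of length 3, 1 of length 4. Total 4.

4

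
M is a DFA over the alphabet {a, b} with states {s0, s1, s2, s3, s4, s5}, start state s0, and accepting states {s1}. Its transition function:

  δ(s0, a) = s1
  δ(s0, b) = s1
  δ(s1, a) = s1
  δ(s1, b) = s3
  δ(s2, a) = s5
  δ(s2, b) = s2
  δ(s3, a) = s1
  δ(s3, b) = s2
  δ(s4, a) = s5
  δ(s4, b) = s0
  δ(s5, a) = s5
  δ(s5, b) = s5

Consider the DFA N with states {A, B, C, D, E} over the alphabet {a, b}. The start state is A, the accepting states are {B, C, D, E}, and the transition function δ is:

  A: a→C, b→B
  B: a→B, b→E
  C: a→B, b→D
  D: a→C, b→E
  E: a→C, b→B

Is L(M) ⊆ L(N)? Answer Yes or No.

Yes

Exploring the product automaton M × N from the start pair (s0, A), following both machines on each input symbol, reaches 11 state pairs: (s0, A), (s1, C), (s1, B), (s3, D), (s3, E), (s2, E), (s2, B), (s5, C), (s5, B), (s5, D), (s5, E).
M accepts in {s1} and N accepts in {B, C, D, E}. The reachable pairs whose M-component is accepting are (s1, C), (s1, B); in each of them the N-component is accepting too, so the product for L(M) \ L(N) (M-component accepting, N-component rejecting) has no reachable accepting pair and the difference is empty.
Hence every string in L(M) is also in L(N).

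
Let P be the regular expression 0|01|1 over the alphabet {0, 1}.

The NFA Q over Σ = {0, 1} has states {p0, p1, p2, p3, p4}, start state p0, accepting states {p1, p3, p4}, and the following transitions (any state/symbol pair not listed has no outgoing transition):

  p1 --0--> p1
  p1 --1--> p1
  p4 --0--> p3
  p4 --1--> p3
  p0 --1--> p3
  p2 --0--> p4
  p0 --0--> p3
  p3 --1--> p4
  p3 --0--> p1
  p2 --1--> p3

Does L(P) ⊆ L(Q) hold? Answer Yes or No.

Yes

Converting the expression P to a DFA (subset construction, then merging equivalent states) gives the minimal DFA with states {r0, r1, r2, r3}, start state r0, accepting states {r1, r2} and transitions r0: 0→r1, 1→r2; r1: 0→r3, 1→r2; r2: 0→r3, 1→r3; r3: 0→r3, 1→r3.
Exploring the product automaton P × Q from the start pair (r0, p0), following both machines on each input symbol, reaches 7 state pairs: (r0, p0), (r1, p3), (r2, p3), (r3, p1), (r2, p4), (r3, p4), (r3, p3).
P accepts in {r1, r2} and Q accepts in {p1, p3, p4}. The reachable pairs whose P-component is accepting are (r1, p3), (r2, p3), (r2, p4); in each of them the Q-component is accepting too, so the product for L(P) \ L(Q) (P-component accepting, Q-component rejecting) has no reachable accepting pair and the difference is empty.
Hence every string in L(P) is also in L(Q).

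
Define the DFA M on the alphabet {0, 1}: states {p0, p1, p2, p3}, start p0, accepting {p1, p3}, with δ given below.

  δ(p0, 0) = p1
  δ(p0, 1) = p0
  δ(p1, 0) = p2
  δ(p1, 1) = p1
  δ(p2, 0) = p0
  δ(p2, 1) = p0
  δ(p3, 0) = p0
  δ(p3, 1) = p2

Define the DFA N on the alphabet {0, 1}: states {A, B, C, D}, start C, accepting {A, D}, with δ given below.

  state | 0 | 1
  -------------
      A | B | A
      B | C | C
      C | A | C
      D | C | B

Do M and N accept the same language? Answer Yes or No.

Yes

Exploring the product automaton M × N from the start pair (p0, C), following both machines on each input symbol, reaches 3 state pairs: (p0, C), (p1, A), (p2, B).
M accepts in {p1, p3} and N accepts in {A, D}. In every reachable pair the two components are either both accepting — (p1, A) — or both non-accepting, so no string is accepted by exactly one of the machines: L(M) \ L(N) and L(N) \ L(M) are both empty.
Hence every string is accepted by M iff it is accepted by N, and the two languages coincide.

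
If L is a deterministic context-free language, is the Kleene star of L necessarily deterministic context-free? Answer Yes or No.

No

L = {c aⁿbⁿ : n≥0} ∪ {cc aⁿb²ⁿ : n≥0} is a DCFL (the number of leading c's fixes which ratio the DPDA checks), but L* is not. Every word of L starts with c, so in a factorisation of the string cc aⁱbʲ (i≥1) into words of L each factor begins at one of the two c's: either the whole string is a single word of L (forcing j = 2i), or it splits as c · (c aⁱbʲ) with c ∈ L (take n = 0) and c aⁱbʲ ∈ L (forcing j = i). Thus L* ∩ cca⁺b* = {cc aⁿbⁿ : n≥1} ∪ {cc aⁿb²ⁿ : n≥1}. A DPDA for L* would give one for this intersection with a regular set, and, started from its configuration after reading cc, one for {aⁿbⁿ : n≥1} ∪ {aⁿb²ⁿ : n≥1}, which no deterministic PDA accepts (a DPDA for it would have a single run on aⁿb²ⁿ, accepting after the prefix aⁿbⁿ and accepting again after n more b's; an ordinary PDA that simulates it on a's and b's and, at any moment when it is accepting, may switch to reading only a fresh letter d while feeding each d to the simulation as a b, would accept aⁱbʲdᵏ (k≥1) exactly when both aⁱbʲ and aⁱbʲ⁺ᵏ are in the language, i.e. its language intersected with the regular set a*b*d⁺ would be exactly {aⁿbⁿdⁿ : n≥1} — impossible, since context-free languages are closed under intersection with regular sets and {aⁿbⁿdⁿ} is not context-free). So L* is not a DCFL.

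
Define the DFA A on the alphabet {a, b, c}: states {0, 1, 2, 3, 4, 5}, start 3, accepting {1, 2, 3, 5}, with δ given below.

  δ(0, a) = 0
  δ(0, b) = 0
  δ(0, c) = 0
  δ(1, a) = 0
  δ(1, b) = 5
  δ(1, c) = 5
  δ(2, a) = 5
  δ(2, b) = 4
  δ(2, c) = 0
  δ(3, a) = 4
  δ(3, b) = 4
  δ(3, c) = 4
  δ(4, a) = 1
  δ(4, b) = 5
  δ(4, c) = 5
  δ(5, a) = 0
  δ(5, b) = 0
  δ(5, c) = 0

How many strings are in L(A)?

The useful subgraph on states {1, 3, 4, 5} is acyclic, so L(A) is finite; the longest accepting path visits 4 useful states, giving maximum string length 3.
Counting accepting paths from 3 by length: 1 of length 0, 9 of length 2, 6 of length 3. Total 16.

16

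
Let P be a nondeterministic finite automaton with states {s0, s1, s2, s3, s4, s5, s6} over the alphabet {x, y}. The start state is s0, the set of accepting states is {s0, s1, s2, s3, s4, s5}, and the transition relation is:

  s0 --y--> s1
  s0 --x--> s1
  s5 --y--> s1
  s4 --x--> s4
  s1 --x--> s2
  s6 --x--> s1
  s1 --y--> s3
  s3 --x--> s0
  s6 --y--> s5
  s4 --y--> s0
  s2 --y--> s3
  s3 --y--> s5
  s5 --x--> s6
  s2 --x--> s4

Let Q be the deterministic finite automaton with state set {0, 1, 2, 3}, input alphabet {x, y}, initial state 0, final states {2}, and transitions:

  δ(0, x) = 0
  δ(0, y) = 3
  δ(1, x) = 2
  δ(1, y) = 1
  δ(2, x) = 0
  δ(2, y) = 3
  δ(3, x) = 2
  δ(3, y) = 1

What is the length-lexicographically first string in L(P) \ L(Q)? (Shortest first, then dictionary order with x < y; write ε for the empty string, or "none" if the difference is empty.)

ε

The empty string ε is accepted by P but not by Q.
Since ε is the unique shortest string, it is the required witness.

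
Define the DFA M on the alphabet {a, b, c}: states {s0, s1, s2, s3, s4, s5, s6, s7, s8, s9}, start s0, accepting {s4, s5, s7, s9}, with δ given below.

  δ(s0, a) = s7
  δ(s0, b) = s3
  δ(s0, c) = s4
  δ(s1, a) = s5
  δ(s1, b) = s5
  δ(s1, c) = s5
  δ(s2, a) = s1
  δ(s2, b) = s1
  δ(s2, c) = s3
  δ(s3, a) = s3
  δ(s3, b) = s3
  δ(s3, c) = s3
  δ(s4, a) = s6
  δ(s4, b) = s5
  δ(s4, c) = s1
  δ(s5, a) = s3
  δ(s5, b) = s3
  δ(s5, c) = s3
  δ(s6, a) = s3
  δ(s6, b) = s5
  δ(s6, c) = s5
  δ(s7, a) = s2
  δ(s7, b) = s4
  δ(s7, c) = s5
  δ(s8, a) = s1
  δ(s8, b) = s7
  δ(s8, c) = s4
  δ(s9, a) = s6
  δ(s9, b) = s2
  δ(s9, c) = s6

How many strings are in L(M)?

22

The useful subgraph on states {s0, s1, s2, s4, s5, s6, s7} is acyclic, so L(M) is finite; the longest accepting path visits 5 useful states, giving maximum string length 4.
Counting accepting paths from s0 by length: 2 of length 1, 3 of length 2, 6 of length 3, 11 of length 4. Total 22.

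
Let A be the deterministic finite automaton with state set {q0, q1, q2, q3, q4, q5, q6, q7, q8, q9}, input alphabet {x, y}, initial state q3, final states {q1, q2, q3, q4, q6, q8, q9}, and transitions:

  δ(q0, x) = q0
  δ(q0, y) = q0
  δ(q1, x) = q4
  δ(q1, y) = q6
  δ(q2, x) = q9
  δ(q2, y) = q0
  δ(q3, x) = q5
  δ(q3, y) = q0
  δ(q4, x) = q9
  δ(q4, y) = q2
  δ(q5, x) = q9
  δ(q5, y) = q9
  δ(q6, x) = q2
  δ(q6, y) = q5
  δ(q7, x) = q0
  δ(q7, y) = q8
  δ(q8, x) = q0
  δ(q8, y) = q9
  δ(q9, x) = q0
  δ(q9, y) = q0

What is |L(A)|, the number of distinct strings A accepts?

The useful subgraph on states {q3, q5, q9} is acyclic, so L(A) is finite; the longest accepting path visits 3 useful states, giving maximum string length 2.
Counting accepting paths from q3 by length: 1 of length 0, 2 of length 2. Total 3.

3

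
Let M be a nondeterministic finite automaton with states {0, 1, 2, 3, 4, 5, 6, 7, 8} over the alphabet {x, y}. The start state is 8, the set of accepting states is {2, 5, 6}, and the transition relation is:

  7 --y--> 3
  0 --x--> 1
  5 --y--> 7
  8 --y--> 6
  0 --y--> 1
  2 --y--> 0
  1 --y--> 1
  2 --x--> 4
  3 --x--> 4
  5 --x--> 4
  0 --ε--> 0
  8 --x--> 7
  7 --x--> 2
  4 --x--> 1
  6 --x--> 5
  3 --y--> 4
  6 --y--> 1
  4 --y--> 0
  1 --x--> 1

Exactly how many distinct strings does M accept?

4

The useful subgraph on states {2, 5, 6, 7, 8} is acyclic, so L(M) is finite; the longest accepting path visits 5 useful states, giving maximum string length 4.
Counting accepting paths from 8 by length: 1 of length 1, 2 of length 2, 1 of length 4. Total 4.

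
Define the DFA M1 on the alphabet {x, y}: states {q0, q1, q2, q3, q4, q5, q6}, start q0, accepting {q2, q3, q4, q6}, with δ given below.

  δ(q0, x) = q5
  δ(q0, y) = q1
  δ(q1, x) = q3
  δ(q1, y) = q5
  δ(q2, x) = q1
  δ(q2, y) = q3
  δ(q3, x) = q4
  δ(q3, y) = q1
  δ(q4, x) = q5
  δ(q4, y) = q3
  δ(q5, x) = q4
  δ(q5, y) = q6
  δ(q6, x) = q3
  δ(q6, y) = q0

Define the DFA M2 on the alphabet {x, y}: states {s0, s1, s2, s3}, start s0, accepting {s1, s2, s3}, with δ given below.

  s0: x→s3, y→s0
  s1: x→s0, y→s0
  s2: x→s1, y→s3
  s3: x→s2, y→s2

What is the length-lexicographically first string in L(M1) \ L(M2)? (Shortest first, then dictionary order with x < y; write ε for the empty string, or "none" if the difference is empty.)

The string yyy is accepted by M1 but not by M2.
No shorter string lies in the difference, and yyy is the lexicographically first length-3 string in L(M1) \ L(M2).

yyy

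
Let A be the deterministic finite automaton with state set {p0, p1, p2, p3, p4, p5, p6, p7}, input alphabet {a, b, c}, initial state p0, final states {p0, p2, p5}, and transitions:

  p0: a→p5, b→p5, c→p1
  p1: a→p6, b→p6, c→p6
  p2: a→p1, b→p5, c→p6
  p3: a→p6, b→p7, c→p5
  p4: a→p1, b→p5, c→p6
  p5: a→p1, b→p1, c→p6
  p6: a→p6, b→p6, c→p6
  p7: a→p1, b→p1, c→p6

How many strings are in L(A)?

The useful subgraph on states {p0, p5} is acyclic, so L(A) is finite; the longest accepting path visits 2 useful states, giving maximum string length 1.
Counting accepting paths from p0 by length: 1 of length 0, 2 of length 1. Total 3.

3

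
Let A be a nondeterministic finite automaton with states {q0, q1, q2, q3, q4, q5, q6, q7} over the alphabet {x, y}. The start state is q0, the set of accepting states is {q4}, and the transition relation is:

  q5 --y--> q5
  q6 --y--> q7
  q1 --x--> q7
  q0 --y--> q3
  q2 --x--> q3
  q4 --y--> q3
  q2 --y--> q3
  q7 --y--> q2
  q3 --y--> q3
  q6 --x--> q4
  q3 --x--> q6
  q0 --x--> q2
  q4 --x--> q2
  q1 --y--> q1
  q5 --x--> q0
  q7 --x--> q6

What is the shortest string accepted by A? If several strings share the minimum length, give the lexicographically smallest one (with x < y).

yxx

A breadth-first search from q0 reaches an accepting state first via the path q0 → q3 → q6 → q4 on input yxx.
No string of length < 3 is accepted (BFS exhausts all shorter strings without reaching an accepting state), and yxx is the lexicographically least accepting string of length 3.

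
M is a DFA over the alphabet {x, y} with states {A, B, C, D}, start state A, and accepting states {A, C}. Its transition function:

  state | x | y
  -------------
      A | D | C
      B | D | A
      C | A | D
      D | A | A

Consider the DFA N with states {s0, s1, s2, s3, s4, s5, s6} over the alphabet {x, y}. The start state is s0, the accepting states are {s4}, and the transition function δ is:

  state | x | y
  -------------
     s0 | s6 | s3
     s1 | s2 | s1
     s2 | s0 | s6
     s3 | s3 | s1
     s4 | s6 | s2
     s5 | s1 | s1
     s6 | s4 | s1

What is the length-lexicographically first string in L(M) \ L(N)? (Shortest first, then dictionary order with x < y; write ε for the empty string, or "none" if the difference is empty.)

The empty string ε is accepted by M but not by N.
Since ε is the unique shortest string, it is the required witness.

ε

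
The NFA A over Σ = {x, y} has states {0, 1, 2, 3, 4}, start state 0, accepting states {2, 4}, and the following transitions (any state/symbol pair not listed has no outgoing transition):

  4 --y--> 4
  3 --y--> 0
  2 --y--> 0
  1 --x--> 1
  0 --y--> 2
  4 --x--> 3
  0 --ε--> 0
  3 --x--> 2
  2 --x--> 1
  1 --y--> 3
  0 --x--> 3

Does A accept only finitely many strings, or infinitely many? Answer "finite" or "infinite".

State 0 is reachable from the start and can reach an accepting state, and it lies on the cycle 0 → 2 → 0.
Traversing that cycle any number of times yields accepted strings of unbounded length, so the language is infinite.

infinite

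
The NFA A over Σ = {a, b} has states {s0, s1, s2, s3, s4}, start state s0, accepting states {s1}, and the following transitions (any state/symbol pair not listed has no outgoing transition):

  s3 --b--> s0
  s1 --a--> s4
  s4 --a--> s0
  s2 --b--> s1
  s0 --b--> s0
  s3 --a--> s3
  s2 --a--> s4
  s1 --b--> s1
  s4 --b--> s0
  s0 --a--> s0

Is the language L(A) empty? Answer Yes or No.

The states reachable from the start state are {s0}.
None of the accepting states {s1} is reachable, so no string is accepted and L(A) = ∅.

Yes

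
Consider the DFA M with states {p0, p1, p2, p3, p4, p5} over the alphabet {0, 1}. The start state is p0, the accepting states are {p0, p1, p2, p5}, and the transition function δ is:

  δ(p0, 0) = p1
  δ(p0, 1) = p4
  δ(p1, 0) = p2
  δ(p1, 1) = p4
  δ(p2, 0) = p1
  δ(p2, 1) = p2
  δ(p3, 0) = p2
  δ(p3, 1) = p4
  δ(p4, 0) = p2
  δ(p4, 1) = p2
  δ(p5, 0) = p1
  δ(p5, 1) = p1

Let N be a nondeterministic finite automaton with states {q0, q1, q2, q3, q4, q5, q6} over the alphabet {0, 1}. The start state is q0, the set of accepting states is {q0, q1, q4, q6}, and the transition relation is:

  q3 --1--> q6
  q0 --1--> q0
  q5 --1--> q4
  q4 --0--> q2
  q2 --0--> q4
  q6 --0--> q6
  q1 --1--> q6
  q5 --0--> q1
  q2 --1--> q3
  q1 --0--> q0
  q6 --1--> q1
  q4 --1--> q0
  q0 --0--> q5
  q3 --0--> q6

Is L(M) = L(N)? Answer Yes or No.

No

The string 0 is accepted by M but rejected by N.
So L(M) ≠ L(N).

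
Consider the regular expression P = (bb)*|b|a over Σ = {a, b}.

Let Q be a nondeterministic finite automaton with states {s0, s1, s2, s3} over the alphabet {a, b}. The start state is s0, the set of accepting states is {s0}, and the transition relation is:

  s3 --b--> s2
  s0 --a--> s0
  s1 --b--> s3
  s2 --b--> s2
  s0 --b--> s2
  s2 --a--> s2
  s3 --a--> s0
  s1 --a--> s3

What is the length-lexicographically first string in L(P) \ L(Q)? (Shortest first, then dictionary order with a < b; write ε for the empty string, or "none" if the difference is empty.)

The string b is accepted by P but not by Q.
No shorter string lies in the difference, and b is the lexicographically first length-1 string in L(P) \ L(Q).

b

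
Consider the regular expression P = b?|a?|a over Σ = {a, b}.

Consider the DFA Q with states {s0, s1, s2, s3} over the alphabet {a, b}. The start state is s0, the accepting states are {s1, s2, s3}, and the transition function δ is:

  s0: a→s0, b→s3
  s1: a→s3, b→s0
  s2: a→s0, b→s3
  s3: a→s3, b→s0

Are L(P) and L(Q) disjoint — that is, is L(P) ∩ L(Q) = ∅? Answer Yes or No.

The string b is accepted by both P and Q.
Hence L(P) ∩ L(Q) ≠ ∅.

No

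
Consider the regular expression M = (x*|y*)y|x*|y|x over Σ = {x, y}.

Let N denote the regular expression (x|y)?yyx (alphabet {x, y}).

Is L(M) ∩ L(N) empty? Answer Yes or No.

Yes

Converting the expression M to a DFA (subset construction, then merging equivalent states) gives the minimal DFA with states {m0, m1, m2, m3, m4}, start state m0, accepting states {m0, m1, m2, m3} and transitions m0: x→m1, y→m2; m1: x→m1, y→m3; m2: x→m4, y→m2; m3: x→m4, y→m4; m4: x→m4, y→m4.
Converting the expression N to a DFA (subset construction, then merging equivalent states) gives the minimal DFA with states {n0, n1, n2, n3, n4, n5, n6, n7}, start state n0, accepting states {n7} and transitions n0: x→n1, y→n2; n1: x→n3, y→n4; n2: x→n3, y→n5; n3: x→n3, y→n3; n4: x→n3, y→n6; n5: x→n7, y→n6; n6: x→n7, y→n3; n7: x→n3, y→n3.
Exploring the product automaton M × N from the start pair (m0, n0), following both machines on each input symbol, reaches 12 state pairs: (m0, n0), (m1, n1), (m2, n2), (m1, n3), (m3, n4), (m4, n3), (m2, n5), (m3, n3), (m4, n6), (m4, n7), (m2, n6), (m2, n3).
M accepts in {m0, m1, m2, m3} and N accepts in {n7}; no reachable pair has both components accepting, so no string drives both machines to acceptance simultaneously and L(M) ∩ L(N) = ∅.
So no string is accepted by both, and the intersection is empty.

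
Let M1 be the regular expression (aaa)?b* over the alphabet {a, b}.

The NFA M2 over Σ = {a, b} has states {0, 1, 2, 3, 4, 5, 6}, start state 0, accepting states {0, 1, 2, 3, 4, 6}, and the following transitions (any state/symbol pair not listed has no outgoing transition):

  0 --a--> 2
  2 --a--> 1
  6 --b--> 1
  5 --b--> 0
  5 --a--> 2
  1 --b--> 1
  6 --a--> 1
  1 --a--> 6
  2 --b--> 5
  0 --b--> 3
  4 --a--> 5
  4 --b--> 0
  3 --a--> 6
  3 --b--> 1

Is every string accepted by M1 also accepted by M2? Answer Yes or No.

Yes

Converting the expression M1 to a DFA (subset construction, then merging equivalent states) gives the minimal DFA with states {r0, r1, r2, r3, r4}, start state r0, accepting states {r0, r2} and transitions r0: a→r1, b→r2; r1: a→r3, b→r4; r2: a→r4, b→r2; r3: a→r2, b→r4; r4: a→r4, b→r4.
Exploring the product automaton M1 × M2 from the start pair (r0, 0), following both machines on each input symbol, reaches 12 state pairs: (r0, 0), (r1, 2), (r2, 3), (r3, 1), (r4, 5), (r4, 6), (r2, 1), (r2, 6), (r4, 1), (r4, 2), (r4, 0), (r4, 3).
M1 accepts in {r0, r2} and M2 accepts in {0, 1, 2, 3, 4, 6}. The reachable pairs whose M1-component is accepting are (r0, 0), (r2, 3), (r2, 1), (r2, 6); in each of them the M2-component is accepting too, so the product for L(M1) \ L(M2) (M1-component accepting, M2-component rejecting) has no reachable accepting pair and the difference is empty.
Hence every string in L(M1) is also in L(M2).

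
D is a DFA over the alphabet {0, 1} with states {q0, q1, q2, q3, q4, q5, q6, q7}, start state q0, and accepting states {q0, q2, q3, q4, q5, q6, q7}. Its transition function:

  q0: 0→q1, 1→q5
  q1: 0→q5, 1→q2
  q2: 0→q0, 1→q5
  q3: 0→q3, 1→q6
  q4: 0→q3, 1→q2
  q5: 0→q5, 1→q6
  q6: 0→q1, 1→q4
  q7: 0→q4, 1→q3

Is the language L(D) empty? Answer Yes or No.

No

The empty string ε is accepted: the run q0 ends in the accepting state q0.
Since at least one string is accepted, L(D) is not empty.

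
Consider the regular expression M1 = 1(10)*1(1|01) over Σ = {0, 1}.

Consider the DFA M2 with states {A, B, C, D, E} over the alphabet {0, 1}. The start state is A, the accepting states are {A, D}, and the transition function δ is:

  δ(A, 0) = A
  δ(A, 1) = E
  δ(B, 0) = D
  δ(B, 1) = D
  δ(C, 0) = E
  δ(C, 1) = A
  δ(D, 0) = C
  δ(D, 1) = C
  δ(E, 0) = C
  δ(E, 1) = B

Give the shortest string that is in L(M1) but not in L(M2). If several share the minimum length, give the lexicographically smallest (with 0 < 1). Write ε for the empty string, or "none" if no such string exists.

The string 1101 is accepted by M1 but not by M2.
No shorter string lies in the difference, and 1101 is the lexicographically first length-4 string in L(M1) \ L(M2).

1101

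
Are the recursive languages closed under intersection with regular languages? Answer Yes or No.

A regular language is decidable (simulate its DFA), so run that check and the decider for L and accept iff both accept; everything halts.
So the recursive languages are closed under intersection with a regular language.

Yes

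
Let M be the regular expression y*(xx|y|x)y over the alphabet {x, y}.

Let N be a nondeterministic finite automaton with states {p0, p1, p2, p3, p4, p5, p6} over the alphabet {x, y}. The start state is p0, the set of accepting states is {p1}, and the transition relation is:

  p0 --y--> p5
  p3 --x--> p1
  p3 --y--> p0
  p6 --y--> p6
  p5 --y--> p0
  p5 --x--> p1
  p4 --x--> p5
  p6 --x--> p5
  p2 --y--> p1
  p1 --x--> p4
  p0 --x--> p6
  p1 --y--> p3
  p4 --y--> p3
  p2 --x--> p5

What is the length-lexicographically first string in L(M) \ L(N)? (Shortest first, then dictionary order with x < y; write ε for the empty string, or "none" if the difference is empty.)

The string xy is accepted by M but not by N.
No shorter string lies in the difference, and xy is the lexicographically first length-2 string in L(M) \ L(N).

xy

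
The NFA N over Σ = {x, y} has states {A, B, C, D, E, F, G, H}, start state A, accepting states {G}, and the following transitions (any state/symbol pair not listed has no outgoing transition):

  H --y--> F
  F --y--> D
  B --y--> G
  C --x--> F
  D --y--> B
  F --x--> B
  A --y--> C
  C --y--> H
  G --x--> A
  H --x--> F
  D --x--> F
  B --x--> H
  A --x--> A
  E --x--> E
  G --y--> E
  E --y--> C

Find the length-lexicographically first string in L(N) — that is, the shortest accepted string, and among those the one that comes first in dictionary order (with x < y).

yxxy

A breadth-first search from A reaches an accepting state first via the path A → C → F → B → G on input yxxy.
No string of length < 4 is accepted (BFS exhausts all shorter strings without reaching an accepting state), and yxxy is the lexicographically least accepting string of length 4.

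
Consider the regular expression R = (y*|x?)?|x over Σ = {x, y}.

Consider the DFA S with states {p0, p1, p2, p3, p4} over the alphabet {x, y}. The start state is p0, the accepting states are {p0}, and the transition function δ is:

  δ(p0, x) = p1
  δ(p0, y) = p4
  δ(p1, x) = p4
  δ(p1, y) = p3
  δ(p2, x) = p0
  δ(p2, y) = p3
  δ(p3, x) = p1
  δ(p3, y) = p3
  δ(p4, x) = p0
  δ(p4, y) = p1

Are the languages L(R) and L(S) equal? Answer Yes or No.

No

The string x is accepted by R but rejected by S.
So L(R) ≠ L(S).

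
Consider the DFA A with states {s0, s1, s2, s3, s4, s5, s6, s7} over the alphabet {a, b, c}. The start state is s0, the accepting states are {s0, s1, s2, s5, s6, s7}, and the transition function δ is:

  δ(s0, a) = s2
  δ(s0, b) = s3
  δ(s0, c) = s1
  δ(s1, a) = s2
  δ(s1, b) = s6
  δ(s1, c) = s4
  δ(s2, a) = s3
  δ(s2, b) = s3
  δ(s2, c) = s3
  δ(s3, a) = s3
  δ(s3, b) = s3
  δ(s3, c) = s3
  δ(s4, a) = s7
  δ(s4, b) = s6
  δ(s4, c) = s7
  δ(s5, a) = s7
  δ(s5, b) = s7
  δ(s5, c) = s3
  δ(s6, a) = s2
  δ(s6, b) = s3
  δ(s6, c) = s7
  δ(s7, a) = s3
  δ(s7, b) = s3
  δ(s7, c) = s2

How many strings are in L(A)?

The useful subgraph on states {s0, s1, s2, s4, s6, s7} is acyclic, so L(A) is finite; the longest accepting path visits 6 useful states, giving maximum string length 5.
Counting accepting paths from s0 by length: 1 of length 0, 2 of length 1, 2 of length 2, 5 of length 3, 5 of length 4, 1 of length 5. Total 16.

16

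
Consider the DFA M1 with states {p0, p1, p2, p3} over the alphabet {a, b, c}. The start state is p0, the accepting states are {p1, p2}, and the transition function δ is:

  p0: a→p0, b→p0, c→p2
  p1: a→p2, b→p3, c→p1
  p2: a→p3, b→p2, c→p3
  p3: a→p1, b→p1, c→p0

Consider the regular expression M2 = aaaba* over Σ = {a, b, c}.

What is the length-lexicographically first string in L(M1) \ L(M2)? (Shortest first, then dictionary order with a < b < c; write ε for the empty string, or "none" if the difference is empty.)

c

The string c is accepted by M1 but not by M2.
No shorter string lies in the difference, and c is the lexicographically first length-1 string in L(M1) \ L(M2).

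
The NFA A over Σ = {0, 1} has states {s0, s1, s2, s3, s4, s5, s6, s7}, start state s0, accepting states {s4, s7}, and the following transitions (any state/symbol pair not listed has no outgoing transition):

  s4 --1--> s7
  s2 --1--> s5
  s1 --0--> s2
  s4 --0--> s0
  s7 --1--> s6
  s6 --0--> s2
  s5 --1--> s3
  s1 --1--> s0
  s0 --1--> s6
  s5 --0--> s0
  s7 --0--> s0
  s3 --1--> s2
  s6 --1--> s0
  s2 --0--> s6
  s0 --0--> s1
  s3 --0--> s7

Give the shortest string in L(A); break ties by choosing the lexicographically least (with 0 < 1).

A breadth-first search from s0 reaches an accepting state first via the path s0 → s1 → s2 → s5 → s3 → s7 on input 00110.
No string of length < 5 is accepted (BFS exhausts all shorter strings without reaching an accepting state), and 00110 is the lexicographically least accepting string of length 5.

00110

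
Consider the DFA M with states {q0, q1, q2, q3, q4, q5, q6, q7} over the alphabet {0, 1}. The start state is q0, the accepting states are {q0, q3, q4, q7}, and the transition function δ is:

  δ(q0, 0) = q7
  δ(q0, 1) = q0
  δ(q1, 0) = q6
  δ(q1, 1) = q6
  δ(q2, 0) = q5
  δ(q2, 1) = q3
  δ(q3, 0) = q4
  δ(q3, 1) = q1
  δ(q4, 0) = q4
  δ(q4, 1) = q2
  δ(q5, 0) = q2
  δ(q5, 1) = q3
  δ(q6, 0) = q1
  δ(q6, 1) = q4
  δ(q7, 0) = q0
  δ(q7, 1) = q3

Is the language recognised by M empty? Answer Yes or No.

No

The empty string ε is accepted: the run q0 ends in the accepting state q0.
Since at least one string is accepted, L(M) is not empty.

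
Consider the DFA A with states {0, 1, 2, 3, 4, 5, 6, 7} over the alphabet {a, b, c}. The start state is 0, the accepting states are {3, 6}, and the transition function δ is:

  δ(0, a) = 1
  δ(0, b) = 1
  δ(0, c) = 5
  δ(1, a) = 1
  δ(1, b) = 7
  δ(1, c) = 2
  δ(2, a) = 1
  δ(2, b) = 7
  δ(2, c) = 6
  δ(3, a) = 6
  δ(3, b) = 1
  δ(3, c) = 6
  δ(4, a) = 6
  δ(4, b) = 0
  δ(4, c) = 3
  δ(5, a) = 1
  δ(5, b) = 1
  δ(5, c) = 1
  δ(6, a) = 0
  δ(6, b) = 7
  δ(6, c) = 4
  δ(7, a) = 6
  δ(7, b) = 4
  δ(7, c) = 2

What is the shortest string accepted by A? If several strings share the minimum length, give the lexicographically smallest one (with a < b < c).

aba

A breadth-first search from 0 reaches an accepting state first via the path 0 → 1 → 7 → 6 on input aba.
No string of length < 3 is accepted (BFS exhausts all shorter strings without reaching an accepting state), and aba is the lexicographically least accepting string of length 3.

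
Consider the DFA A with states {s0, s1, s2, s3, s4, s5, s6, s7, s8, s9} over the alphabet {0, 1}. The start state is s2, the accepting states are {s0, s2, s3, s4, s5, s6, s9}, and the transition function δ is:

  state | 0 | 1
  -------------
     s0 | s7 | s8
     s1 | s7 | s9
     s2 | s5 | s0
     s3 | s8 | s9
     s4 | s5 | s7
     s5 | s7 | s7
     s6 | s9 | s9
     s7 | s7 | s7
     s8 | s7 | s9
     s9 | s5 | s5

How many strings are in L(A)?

6

The useful subgraph on states {s0, s2, s5, s8, s9} is acyclic, so L(A) is finite; the longest accepting path visits 5 useful states, giving maximum string length 4.
Counting accepting paths from s2 by length: 1 of length 0, 2 of length 1, 1 of length 3, 2 of length 4. Total 6.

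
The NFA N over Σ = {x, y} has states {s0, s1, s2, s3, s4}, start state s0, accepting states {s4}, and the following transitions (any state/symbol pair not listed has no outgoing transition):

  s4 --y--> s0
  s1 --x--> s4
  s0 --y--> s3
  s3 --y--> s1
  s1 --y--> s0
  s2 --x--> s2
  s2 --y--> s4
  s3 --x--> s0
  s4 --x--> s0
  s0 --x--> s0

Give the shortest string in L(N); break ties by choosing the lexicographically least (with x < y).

yyx

A breadth-first search from s0 reaches an accepting state first via the path s0 → s3 → s1 → s4 on input yyx.
No string of length < 3 is accepted (BFS exhausts all shorter strings without reaching an accepting state), and yyx is the lexicographically least accepting string of length 3.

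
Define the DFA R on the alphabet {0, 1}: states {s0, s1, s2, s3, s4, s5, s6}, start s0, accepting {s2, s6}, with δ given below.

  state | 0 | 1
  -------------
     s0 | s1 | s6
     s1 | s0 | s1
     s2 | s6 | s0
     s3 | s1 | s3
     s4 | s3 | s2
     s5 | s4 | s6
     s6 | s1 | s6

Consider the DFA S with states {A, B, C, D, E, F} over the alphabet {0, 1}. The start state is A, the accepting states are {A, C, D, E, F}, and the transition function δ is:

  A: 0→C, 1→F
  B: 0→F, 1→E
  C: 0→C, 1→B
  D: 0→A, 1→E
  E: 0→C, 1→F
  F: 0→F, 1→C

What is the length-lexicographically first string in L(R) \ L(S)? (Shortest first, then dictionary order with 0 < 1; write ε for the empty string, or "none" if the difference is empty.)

The string 001 is accepted by R but not by S.
No shorter string lies in the difference, and 001 is the lexicographically first length-3 string in L(R) \ L(S).

001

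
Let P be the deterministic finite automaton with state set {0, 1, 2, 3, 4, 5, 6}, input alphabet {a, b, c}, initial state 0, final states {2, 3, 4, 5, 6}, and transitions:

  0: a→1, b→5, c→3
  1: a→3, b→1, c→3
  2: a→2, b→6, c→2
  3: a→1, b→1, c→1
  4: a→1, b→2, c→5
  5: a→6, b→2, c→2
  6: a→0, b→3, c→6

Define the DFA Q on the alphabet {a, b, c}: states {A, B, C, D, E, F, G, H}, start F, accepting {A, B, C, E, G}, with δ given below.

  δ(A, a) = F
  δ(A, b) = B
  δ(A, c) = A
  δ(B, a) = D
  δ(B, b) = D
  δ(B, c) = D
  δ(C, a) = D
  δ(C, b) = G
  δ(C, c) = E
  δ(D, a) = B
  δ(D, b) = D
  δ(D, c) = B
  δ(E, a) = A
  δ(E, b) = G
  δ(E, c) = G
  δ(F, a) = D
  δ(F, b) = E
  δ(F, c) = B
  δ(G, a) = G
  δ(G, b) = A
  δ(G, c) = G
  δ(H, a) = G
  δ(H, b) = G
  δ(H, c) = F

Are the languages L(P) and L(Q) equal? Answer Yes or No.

Yes

Exploring the product automaton P × Q from the start pair (0, F), following both machines on each input symbol, reaches 6 state pairs: (0, F), (1, D), (5, E), (3, B), (6, A), (2, G).
P accepts in {2, 3, 4, 5, 6} and Q accepts in {A, B, C, E, G}. In every reachable pair the two components are either both accepting — (5, E), (3, B), (6, A), (2, G) — or both non-accepting, so no string is accepted by exactly one of the machines: L(P) \ L(Q) and L(Q) \ L(P) are both empty.
Hence every string is accepted by P iff it is accepted by Q, and the two languages coincide.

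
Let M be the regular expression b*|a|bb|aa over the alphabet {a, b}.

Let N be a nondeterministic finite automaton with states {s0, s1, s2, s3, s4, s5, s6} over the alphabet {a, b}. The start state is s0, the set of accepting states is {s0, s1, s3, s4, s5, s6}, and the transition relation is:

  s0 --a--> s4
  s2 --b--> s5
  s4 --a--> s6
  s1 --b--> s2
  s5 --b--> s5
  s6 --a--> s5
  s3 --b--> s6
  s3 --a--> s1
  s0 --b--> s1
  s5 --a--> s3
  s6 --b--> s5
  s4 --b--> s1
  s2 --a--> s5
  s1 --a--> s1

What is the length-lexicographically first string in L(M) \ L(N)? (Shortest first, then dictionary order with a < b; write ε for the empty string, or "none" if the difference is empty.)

bb

The string bb is accepted by M but not by N.
No shorter string lies in the difference, and bb is the lexicographically first length-2 string in L(M) \ L(N).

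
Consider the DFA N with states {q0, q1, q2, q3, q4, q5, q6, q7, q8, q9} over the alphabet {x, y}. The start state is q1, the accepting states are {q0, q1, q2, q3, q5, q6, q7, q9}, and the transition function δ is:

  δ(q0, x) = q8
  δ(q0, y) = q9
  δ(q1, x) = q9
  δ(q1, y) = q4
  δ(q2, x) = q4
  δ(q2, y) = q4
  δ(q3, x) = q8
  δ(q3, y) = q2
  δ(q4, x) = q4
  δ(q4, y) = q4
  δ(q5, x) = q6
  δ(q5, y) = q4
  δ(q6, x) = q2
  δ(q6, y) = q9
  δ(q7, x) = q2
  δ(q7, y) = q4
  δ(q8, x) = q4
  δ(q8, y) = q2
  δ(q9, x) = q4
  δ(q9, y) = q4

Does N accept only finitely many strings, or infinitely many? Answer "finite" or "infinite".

The useful states (reachable from q1 and able to reach an accepting state) are {q1, q9}.
Restricted to these states the transition graph has no cycle, so every accepting path has bounded length and L is finite.

finite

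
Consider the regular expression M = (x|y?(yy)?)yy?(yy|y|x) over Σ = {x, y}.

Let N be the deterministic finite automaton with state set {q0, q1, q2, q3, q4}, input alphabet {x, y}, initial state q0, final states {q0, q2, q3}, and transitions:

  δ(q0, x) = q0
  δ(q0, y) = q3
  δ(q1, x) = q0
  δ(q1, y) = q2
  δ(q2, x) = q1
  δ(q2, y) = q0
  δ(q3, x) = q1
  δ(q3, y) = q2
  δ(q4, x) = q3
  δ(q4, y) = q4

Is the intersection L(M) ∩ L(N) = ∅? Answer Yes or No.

No

The string yy is accepted by both M and N.
Hence L(M) ∩ L(N) ≠ ∅.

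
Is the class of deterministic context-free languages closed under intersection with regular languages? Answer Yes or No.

Run the DPDA and a DFA for the regular language in lock-step (product of the two finite controls, one shared stack, the DFA component advancing only on genuine input moves); the result is still deterministic and accepts when both components accept.
So the deterministic context-free languages are closed under intersection with a regular language.

Yes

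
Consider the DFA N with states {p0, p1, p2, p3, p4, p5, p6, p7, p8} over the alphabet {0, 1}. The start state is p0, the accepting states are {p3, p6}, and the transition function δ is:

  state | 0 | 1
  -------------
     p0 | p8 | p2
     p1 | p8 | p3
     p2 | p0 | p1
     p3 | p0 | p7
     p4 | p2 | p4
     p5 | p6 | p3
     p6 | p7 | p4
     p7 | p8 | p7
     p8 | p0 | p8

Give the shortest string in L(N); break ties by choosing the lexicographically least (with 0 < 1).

A breadth-first search from p0 reaches an accepting state first via the path p0 → p2 → p1 → p3 on input 111.
No string of length < 3 is accepted (BFS exhausts all shorter strings without reaching an accepting state), and 111 is the lexicographically least accepting string of length 3.

111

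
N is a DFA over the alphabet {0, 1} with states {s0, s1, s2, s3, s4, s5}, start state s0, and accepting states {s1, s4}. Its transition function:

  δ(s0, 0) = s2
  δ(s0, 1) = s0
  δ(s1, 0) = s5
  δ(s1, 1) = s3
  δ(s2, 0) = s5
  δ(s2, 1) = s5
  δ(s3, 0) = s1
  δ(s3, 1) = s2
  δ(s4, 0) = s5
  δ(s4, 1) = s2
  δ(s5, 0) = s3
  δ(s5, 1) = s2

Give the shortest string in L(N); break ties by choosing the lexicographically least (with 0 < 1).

0000

A breadth-first search from s0 reaches an accepting state first via the path s0 → s2 → s5 → s3 → s1 on input 0000.
No string of length < 4 is accepted (BFS exhausts all shorter strings without reaching an accepting state), and 0000 is the lexicographically least accepting string of length 4.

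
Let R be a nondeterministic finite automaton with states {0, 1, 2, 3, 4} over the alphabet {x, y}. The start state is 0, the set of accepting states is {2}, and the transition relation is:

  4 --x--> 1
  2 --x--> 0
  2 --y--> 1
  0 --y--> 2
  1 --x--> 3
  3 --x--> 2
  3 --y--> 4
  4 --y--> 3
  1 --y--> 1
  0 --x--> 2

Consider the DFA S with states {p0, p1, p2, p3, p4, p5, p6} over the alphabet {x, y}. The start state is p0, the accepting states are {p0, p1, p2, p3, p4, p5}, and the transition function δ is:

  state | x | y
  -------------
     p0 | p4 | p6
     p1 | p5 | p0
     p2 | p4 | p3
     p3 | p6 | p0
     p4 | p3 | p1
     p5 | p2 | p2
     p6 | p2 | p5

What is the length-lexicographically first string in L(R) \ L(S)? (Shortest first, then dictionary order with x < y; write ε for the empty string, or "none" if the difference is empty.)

y

The string y is accepted by R but not by S.
No shorter string lies in the difference, and y is the lexicographically first length-1 string in L(R) \ L(S).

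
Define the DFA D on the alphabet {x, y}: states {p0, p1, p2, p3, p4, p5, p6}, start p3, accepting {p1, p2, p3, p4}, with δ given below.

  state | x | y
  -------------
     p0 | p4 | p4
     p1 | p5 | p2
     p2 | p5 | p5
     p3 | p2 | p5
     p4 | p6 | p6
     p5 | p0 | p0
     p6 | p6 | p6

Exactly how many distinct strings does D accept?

14

The useful subgraph on states {p0, p2, p3, p4, p5} is acyclic, so L(D) is finite; the longest accepting path visits 5 useful states, giving maximum string length 4.
Counting accepting paths from p3 by length: 1 of length 0, 1 of length 1, 4 of length 3, 8 of length 4. Total 14.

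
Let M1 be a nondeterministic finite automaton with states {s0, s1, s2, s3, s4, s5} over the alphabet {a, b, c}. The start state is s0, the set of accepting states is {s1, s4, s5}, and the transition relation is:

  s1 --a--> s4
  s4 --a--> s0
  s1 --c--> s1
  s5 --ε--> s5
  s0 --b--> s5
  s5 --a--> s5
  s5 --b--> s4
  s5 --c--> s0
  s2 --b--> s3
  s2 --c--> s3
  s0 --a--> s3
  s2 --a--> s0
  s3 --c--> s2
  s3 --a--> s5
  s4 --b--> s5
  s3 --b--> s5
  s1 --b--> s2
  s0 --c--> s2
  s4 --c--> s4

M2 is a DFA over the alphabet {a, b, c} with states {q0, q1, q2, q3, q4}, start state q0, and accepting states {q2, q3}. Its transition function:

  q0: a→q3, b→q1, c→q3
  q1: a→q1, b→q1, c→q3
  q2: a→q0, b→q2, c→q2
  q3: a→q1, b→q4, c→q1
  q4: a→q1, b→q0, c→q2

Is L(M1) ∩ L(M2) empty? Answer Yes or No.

The string bbc is accepted by both M1 and M2.
Hence L(M1) ∩ L(M2) ≠ ∅.

No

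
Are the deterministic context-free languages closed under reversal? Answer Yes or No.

L = {c bⁿaⁿ : n≥0} ∪ {d b²ⁿaⁿ : n≥0} is a DCFL: the first symbol tells a deterministic PDA whether to pop one or two b's per a. Its reversal Lᴿ = {aⁿbⁿ c : n≥0} ∪ {aⁿb²ⁿ d : n≥0} is not. DCFLs are closed under right quotient by regular languages, and Lᴿ/{c, d} = {aⁿbⁿ : n≥0} ∪ {aⁿb²ⁿ : n≥0} — the standard context-free language accepted by no deterministic PDA (intuitively the machine would have to commit to a b-to-a ratio before the distinguishing marker arrives; formally, a DPDA for it would have a single run on aⁿb²ⁿ, accepting after the prefix aⁿbⁿ and accepting again after n more b's; an ordinary PDA that simulates it on a's and b's and, at any moment when it is accepting, may switch to reading only a fresh letter e while feeding each e to the simulation as a b, would accept aⁱbʲeᵏ (k≥1) exactly when both aⁱbʲ and aⁱbʲ⁺ᵏ are in the language, i.e. its language intersected with the regular set a*b*e⁺ would be exactly {aⁿbⁿeⁿ : n≥1} — impossible, since context-free languages are closed under intersection with regular sets and {aⁿbⁿeⁿ} is not context-free). So Lᴿ cannot be a DCFL.

No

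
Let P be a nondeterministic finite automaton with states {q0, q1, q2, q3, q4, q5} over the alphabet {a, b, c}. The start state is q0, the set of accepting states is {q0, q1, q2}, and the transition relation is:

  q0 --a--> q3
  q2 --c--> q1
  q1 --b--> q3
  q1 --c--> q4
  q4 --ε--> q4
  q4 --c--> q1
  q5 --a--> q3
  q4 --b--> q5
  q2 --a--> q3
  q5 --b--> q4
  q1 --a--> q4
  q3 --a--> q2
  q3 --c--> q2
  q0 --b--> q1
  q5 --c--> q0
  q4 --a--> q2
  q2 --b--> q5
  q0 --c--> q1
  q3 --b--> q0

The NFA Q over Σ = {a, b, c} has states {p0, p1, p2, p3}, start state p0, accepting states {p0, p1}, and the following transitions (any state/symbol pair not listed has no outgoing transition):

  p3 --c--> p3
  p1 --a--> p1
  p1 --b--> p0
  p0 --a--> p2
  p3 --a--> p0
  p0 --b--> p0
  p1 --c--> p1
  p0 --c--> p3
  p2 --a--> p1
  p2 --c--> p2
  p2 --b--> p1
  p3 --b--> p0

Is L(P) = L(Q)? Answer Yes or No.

No

The string c is accepted by P but rejected by Q.
So L(P) ≠ L(Q).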